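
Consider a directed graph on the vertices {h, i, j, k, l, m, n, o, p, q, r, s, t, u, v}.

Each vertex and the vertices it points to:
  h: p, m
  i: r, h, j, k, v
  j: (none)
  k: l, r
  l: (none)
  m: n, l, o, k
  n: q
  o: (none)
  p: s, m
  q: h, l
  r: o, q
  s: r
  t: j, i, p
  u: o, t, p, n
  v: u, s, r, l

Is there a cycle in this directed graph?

DFS with white/gray/black marking, starting from q:
q gray
  h gray
    p gray
      s gray
        r gray
          o gray
          o black
          r→q: q is gray → back edge
Back edge found, so a cycle exists: q → h → p → s → r → q.

Yes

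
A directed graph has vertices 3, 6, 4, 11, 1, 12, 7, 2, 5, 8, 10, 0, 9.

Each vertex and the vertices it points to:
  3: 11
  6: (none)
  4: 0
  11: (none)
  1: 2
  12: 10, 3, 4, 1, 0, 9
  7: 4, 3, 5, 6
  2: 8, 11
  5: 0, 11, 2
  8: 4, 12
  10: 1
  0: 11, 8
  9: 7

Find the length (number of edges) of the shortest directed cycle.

For each vertex v, BFS finds the shortest path from v back to v.
The shortest such closed walk is 12 → 0 → 8 → 12, length 3.

3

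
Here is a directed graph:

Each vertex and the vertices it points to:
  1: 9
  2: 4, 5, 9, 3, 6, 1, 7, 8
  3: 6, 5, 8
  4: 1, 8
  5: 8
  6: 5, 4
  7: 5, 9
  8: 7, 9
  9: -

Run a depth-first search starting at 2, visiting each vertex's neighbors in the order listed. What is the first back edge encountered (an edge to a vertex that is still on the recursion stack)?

5→8

DFS from 2 (visiting each vertex's neighbors in the order listed); mark gray on enter, black on exit:
2 gray
  4 gray
    1 gray
      9 gray
      9 black
    1 black
    8 gray
      7 gray
        5 gray
          5→8: 8 is gray → back edge
First back edge: 5 → 8.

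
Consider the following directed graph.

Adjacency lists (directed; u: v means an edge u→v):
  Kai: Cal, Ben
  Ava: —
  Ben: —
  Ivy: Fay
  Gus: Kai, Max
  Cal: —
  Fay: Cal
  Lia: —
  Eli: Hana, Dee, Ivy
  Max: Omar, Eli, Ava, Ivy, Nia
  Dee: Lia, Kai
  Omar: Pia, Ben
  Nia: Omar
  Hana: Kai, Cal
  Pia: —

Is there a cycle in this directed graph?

No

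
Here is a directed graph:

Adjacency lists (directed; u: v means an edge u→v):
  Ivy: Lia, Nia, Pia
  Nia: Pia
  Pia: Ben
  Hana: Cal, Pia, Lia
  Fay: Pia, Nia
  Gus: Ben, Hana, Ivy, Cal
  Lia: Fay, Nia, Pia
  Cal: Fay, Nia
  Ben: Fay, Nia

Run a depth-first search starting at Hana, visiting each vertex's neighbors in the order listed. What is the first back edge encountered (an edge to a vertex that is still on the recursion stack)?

Ben→Fay

DFS from Hana (visiting each vertex's neighbors in the order listed); mark gray on enter, black on exit:
Hana gray
  Cal gray
    Fay gray
      Pia gray
        Ben gray
          Ben→Fay: Fay is gray → back edge
First back edge: Ben → Fay.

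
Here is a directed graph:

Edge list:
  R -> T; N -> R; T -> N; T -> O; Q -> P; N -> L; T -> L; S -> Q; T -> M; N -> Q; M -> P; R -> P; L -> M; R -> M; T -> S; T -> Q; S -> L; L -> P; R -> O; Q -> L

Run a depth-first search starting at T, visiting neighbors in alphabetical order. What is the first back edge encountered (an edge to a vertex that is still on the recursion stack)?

DFS from T (visiting neighbors in alphabetical order); mark gray on enter, black on exit:
T gray
  L gray
    M gray
      P gray
      P black
    M black
    L→P: P black — skip
  L black
  T→M: M black — skip
  N gray
    N→L: L black — skip
    Q gray
      Q→L: L black — skip
      Q→P: P black — skip
    Q black
    R gray
      R→M: M black — skip
      O gray
      O black
      R→P: P black — skip
      R→T: T is gray → back edge
First back edge: R → T.

R->T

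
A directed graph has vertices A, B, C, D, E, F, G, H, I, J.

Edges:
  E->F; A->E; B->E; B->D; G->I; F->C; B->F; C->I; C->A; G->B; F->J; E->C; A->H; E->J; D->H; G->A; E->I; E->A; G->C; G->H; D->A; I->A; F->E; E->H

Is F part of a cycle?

F is on a cycle iff F can reach itself via ≥1 edge.
F → E → F — yes.

Yes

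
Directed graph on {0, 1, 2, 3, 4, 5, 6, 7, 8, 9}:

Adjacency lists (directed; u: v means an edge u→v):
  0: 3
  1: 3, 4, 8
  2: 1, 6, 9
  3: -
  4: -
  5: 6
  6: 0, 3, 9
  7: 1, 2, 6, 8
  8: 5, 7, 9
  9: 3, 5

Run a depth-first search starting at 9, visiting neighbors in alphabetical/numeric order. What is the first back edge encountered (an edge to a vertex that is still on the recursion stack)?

6→9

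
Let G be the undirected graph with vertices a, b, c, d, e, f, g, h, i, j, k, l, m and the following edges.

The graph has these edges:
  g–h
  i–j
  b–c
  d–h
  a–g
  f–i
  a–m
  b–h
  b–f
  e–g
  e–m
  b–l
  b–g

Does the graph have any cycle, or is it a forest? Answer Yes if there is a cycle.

DFS, tracking each vertex's parent; an edge to a visited non-parent vertex closes a cycle.
Start from g:
visit g (parent –)
  visit b (parent g)
    visit h (parent b)
      visit d (parent h)
        d–h: parent, skip
      h–g: g visited and ≠ parent → cycle
Cycle: g – b – h – g.

Yes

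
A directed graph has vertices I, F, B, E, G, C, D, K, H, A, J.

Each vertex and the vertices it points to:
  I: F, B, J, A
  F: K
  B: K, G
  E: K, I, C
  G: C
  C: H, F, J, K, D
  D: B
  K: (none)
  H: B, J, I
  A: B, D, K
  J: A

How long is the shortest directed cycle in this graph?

For each vertex v, BFS finds the shortest path from v back to v.
The shortest such closed walk is C → D → B → G → C, length 4.

4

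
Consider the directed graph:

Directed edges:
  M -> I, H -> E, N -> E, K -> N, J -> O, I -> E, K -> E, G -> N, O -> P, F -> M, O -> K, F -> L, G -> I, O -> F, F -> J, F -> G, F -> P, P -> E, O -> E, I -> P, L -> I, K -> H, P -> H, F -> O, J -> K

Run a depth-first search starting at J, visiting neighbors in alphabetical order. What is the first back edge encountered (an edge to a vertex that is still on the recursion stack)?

DFS from J (visiting neighbors in alphabetical order); mark gray on enter, black on exit:
J gray
  K gray
    E gray
    E black
    H gray
      H→E: E black — skip
    H black
    N gray
      N→E: E black — skip
    N black
  K black
  O gray
    O→E: E black — skip
    F gray
      G gray
        I gray
          I→E: E black — skip
          P gray
            P→E: E black — skip
            P→H: H black — skip
          P black
        I black
        G→N: N black — skip
      G black
      F→J: J is gray → back edge
First back edge: F → J.

F→J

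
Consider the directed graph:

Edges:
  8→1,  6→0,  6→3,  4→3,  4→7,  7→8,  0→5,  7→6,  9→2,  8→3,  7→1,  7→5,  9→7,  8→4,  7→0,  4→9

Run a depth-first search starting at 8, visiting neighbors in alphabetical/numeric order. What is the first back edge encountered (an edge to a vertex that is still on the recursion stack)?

7→8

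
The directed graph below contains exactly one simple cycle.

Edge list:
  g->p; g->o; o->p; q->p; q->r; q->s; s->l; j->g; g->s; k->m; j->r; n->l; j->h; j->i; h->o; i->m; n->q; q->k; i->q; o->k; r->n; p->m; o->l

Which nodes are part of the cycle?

n, q, r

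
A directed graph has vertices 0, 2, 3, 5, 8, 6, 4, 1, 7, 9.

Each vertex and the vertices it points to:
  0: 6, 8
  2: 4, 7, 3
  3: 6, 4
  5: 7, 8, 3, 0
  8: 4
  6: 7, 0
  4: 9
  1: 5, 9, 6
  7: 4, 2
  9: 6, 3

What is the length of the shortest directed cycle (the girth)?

2

For each vertex v, BFS finds the shortest path from v back to v.
The shortest such closed walk is 6 → 0 → 6, length 2.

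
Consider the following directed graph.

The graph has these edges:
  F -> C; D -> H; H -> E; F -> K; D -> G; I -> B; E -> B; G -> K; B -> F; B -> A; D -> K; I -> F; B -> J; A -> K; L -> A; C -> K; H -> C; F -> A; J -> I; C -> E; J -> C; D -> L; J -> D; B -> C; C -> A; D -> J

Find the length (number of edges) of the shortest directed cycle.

2

For each vertex v, BFS finds the shortest path from v back to v.
The shortest such closed walk is D → J → D, length 2.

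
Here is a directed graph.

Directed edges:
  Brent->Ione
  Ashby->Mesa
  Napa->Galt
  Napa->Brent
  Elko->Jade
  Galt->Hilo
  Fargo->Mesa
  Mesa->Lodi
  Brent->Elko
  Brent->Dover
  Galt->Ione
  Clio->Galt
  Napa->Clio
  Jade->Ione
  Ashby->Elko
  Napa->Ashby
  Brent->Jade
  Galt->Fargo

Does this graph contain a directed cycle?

No

DFS with white/gray/black marking, starting from Lodi:
Lodi gray
Lodi black
Clio gray
  Galt gray
    Ione gray
    Ione black
    Fargo gray
      Mesa gray
        Mesa→Lodi: Lodi black — skip
      Mesa black
    Fargo black
    Hilo gray
    Hilo black
  Galt black
Clio black
Elko gray
  Jade gray
    Jade→Ione: Ione black — skip
  Jade black
Elko black
Brent gray
  Brent→Elko: Elko black — skip
  Brent→Ione: Ione black — skip
  Brent→Jade: Jade black — skip
  Dover gray
  Dover black
Brent black
Ashby gray
  Ashby→Mesa: Mesa black — skip
  Ashby→Elko: Elko black — skip
Ashby black
Napa gray
  Napa→Galt: Galt black — skip
  Napa→Clio: Clio black — skip
  Napa→Ashby: Ashby black — skip
  Napa→Brent: Brent black — skip
Napa black
Every edge goes to a white or black vertex — no back edge, so the graph is acyclic.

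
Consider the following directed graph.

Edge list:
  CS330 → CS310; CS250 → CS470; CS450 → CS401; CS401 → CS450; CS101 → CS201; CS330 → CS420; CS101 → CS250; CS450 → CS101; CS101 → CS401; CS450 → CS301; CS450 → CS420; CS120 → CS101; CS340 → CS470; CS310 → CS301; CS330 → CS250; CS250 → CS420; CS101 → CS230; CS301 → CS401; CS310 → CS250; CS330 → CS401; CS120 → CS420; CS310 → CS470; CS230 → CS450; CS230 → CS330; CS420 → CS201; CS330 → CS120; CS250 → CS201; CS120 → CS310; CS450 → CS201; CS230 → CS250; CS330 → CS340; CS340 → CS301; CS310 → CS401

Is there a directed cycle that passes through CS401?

Yes

CS401 is on a cycle iff CS401 can reach itself via ≥1 edge.
CS401 → CS450 → CS401 — yes.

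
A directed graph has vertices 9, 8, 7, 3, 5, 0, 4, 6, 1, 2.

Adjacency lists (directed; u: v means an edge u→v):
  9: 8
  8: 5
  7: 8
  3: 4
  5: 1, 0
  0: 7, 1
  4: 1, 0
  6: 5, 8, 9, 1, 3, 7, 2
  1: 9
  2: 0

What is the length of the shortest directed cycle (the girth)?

4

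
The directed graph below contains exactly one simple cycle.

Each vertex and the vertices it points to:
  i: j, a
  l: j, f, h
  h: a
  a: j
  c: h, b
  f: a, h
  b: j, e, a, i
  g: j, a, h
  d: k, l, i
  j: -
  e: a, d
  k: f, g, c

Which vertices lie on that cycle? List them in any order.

DFS with gray/black marking from d:
d gray
  k gray
    f gray
      a gray
        j gray
        j black
      a black
      h gray
        h→a: a black — skip
      h black
    f black
    g gray
      g→j: j black — skip
      g→a: a black — skip
      g→h: h black — skip
    g black
    c gray
      c→h: h black — skip
      b gray
        b→j: j black — skip
        e gray
          e→a: a black — skip
          e→d: d is gray → back edge
Back edge closes the cycle d → k → c → b → e → d; its vertices are {b, c, d, e, k}.

b, c, d, e, k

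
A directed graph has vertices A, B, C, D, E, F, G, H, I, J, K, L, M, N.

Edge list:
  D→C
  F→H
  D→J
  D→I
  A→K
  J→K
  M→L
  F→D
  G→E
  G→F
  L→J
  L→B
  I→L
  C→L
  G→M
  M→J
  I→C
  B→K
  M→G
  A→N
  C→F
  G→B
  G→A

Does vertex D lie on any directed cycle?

D is on a cycle iff D can reach itself via ≥1 edge.
D → C → F → D — yes.

Yes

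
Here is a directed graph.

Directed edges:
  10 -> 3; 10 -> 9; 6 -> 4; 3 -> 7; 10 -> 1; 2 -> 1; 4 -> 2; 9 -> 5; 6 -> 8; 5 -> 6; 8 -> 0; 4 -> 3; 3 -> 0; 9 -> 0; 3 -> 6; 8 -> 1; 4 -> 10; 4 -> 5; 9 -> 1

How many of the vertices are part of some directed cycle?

A vertex is on a directed cycle iff it belongs to a strongly connected component of size ≥ 2 (or has a self-loop).
The vertices on cycles are {3, 4, 5, 6, 9, 10} — 6 in total.

6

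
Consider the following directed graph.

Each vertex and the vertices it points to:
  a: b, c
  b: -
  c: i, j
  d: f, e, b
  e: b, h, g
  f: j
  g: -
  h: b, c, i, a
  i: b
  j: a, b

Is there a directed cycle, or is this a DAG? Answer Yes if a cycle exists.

Yes

DFS with white/gray/black marking, starting from d:
d gray
  f gray
    j gray
      a gray
        b gray
        b black
        c gray
          i gray
            i→b: b black — skip
          i black
          c→j: j is gray → back edge
Back edge found, so a cycle exists: j → a → c → j.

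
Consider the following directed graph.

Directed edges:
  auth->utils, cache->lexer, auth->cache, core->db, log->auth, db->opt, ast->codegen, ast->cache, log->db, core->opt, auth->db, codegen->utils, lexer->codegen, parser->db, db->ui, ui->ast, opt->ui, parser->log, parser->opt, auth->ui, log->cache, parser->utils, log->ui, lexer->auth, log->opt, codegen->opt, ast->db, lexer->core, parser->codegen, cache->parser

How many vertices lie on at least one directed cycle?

11

A vertex is on a directed cycle iff it belongs to a strongly connected component of size ≥ 2 (or has a self-loop).
The vertices on cycles are {db, ui, ast, log, opt, auth, core, cache, lexer, parser, codegen} — 11 in total.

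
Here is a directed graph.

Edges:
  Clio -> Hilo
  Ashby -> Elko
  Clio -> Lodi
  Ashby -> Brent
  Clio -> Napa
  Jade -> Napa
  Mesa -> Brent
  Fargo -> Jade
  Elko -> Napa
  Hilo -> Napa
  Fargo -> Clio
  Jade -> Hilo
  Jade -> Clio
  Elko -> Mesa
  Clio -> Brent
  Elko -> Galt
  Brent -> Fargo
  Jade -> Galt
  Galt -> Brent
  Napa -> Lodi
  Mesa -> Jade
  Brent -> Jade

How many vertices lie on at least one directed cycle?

5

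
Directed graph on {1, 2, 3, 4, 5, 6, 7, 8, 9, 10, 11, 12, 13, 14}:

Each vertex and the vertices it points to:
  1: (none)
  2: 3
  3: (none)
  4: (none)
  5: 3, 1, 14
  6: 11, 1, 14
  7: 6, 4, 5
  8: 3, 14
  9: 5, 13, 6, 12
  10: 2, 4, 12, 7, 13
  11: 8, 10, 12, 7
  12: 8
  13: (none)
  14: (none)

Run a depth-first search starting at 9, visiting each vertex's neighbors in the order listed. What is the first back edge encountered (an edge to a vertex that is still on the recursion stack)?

7->6

DFS from 9 (visiting each vertex's neighbors in the order listed); mark gray on enter, black on exit:
9 gray
  5 gray
    3 gray
    3 black
    1 gray
    1 black
    14 gray
    14 black
  5 black
  13 gray
  13 black
  6 gray
    11 gray
      8 gray
        8→3: 3 black — skip
        8→14: 14 black — skip
      8 black
      10 gray
        2 gray
          2→3: 3 black — skip
        2 black
        4 gray
        4 black
        12 gray
          12→8: 8 black — skip
        12 black
        7 gray
          7→6: 6 is gray → back edge
First back edge: 7 → 6.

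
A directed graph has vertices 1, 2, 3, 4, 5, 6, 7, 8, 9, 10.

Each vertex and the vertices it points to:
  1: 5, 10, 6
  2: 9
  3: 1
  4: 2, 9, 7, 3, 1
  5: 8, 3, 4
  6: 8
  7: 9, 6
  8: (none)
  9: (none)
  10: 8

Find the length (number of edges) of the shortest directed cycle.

3

For each vertex v, BFS finds the shortest path from v back to v.
The shortest such closed walk is 1 → 5 → 3 → 1, length 3.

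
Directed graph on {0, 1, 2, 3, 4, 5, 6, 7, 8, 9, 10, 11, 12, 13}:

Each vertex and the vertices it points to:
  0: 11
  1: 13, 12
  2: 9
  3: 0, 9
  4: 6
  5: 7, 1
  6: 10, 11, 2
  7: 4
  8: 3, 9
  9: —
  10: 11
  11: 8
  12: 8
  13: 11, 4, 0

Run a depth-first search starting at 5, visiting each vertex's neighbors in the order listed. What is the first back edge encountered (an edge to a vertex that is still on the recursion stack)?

DFS from 5 (visiting each vertex's neighbors in the order listed); mark gray on enter, black on exit:
5 gray
  7 gray
    4 gray
      6 gray
        10 gray
          11 gray
            8 gray
              3 gray
                0 gray
                  0→11: 11 is gray → back edge
First back edge: 0 → 11.

0->11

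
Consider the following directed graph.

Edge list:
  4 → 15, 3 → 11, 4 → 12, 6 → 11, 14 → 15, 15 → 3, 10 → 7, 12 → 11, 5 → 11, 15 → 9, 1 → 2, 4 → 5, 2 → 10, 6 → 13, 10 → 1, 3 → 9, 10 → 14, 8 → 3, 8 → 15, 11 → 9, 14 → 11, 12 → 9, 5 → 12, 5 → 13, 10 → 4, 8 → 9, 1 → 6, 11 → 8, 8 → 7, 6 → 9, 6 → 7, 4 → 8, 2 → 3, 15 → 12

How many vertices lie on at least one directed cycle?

8

A vertex is on a directed cycle iff it belongs to a strongly connected component of size ≥ 2 (or has a self-loop).
The vertices on cycles are {1, 2, 3, 8, 10, 11, 12, 15} — 8 in total.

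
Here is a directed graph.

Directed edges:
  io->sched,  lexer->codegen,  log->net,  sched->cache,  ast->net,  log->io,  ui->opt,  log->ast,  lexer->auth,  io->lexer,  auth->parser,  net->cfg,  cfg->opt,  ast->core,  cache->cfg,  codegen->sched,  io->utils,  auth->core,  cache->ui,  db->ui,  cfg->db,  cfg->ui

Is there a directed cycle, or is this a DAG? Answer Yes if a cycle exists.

DFS with white/gray/black marking, starting from cache:
cache gray
  ui gray
    opt gray
    opt black
  ui black
  cfg gray
    cfg→opt: opt black — skip
    db gray
      db→ui: ui black — skip
    db black
    cfg→ui: ui black — skip
  cfg black
cache black
sched gray
  sched→cache: cache black — skip
sched black
utils gray
utils black
parser gray
parser black
core gray
core black
io gray
  lexer gray
    codegen gray
      codegen→sched: sched black — skip
    codegen black
    auth gray
      auth→core: core black — skip
      auth→parser: parser black — skip
    auth black
  lexer black
  io→sched: sched black — skip
  io→utils: utils black — skip
io black
ast gray
  net gray
    net→cfg: cfg black — skip
  net black
  ast→core: core black — skip
ast black
log gray
  log→io: io black — skip
  log→ast: ast black — skip
  log→net: net black — skip
log black
Every edge goes to a white or black vertex — no back edge, so the graph is acyclic.

No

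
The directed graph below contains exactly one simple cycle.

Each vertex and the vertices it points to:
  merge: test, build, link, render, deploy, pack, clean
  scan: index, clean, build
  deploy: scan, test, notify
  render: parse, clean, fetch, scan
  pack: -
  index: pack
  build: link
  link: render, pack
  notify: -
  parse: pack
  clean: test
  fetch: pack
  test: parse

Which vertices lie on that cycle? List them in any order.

DFS with gray/black marking from render:
render gray
  parse gray
    pack gray
    pack black
  parse black
  clean gray
    test gray
      test→parse: parse black — skip
    test black
  clean black
  fetch gray
    fetch→pack: pack black — skip
  fetch black
  scan gray
    index gray
      index→pack: pack black — skip
    index black
    scan→clean: clean black — skip
    build gray
      link gray
        link→render: render is gray → back edge
Back edge closes the cycle render → scan → build → link → render; its vertices are {link, scan, build, render}.

link, scan, build, render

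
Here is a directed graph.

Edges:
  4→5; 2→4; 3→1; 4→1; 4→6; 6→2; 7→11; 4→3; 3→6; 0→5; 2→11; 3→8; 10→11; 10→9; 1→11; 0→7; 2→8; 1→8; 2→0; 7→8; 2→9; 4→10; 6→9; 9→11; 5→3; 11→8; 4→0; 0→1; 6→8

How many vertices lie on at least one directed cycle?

A vertex is on a directed cycle iff it belongs to a strongly connected component of size ≥ 2 (or has a self-loop).
The vertices on cycles are {0, 2, 3, 4, 5, 6} — 6 in total.

6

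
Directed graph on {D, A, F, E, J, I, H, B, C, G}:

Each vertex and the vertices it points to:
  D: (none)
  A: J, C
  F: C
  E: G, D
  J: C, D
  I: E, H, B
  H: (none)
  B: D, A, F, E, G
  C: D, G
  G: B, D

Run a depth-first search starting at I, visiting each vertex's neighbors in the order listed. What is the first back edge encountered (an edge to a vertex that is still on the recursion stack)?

C->G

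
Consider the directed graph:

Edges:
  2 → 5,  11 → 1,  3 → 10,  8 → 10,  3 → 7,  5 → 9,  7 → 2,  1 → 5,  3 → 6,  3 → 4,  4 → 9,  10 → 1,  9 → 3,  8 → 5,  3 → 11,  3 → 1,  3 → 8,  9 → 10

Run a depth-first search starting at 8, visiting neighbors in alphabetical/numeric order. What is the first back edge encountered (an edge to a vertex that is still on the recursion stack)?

DFS from 8 (visiting neighbors in alphabetical/numeric order); mark gray on enter, black on exit:
8 gray
  5 gray
    9 gray
      3 gray
        1 gray
          1→5: 5 is gray → back edge
First back edge: 1 → 5.

1→5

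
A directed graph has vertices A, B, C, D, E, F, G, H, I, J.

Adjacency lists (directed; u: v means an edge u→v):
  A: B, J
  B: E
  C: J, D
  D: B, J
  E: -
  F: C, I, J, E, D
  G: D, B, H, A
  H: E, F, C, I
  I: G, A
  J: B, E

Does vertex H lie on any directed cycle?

Yes

H is on a cycle iff H can reach itself via ≥1 edge.
H → I → G → H — yes.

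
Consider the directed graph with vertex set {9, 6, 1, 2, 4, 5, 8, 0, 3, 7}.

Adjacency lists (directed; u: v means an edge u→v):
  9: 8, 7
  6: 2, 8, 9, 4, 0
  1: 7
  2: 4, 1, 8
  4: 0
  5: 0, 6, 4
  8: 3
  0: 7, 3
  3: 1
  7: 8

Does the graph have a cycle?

DFS with white/gray/black marking, starting from 1:
1 gray
  7 gray
    8 gray
      3 gray
        3→1: 1 is gray → back edge
Back edge found, so a cycle exists: 1 → 7 → 8 → 3 → 1.

Yes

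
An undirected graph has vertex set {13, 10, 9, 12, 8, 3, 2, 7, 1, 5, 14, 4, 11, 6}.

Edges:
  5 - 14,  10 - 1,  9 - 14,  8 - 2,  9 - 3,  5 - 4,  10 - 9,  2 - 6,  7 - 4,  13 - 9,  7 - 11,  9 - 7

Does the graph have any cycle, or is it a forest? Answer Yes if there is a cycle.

DFS, tracking each vertex's parent; an edge to a visited non-parent vertex closes a cycle.
Start from 9:
visit 9 (parent –)
  visit 3 (parent 9)
    3–9: parent, skip
  visit 7 (parent 9)
    visit 4 (parent 7)
      visit 5 (parent 4)
        5–4: parent, skip
        visit 14 (parent 5)
          14–9: 9 visited and ≠ parent → cycle
Cycle: 9 – 7 – 4 – 5 – 14 – 9.

Yes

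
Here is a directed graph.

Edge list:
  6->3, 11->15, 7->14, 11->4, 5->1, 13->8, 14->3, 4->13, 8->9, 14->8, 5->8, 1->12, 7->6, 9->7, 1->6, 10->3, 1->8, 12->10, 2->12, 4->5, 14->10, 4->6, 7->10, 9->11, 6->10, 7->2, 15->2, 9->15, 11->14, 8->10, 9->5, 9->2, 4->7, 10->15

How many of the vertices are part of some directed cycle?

13

A vertex is on a directed cycle iff it belongs to a strongly connected component of size ≥ 2 (or has a self-loop).
The vertices on cycles are {1, 2, 4, 5, 7, 8, 9, 10, 11, 12, 13, 14, 15} — 13 in total.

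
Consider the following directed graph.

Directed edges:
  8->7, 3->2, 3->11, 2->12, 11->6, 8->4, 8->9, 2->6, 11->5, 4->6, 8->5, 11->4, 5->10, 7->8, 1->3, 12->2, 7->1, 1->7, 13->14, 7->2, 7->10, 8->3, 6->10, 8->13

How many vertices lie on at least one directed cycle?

A vertex is on a directed cycle iff it belongs to a strongly connected component of size ≥ 2 (or has a self-loop).
The vertices on cycles are {1, 2, 7, 8, 12} — 5 in total.

5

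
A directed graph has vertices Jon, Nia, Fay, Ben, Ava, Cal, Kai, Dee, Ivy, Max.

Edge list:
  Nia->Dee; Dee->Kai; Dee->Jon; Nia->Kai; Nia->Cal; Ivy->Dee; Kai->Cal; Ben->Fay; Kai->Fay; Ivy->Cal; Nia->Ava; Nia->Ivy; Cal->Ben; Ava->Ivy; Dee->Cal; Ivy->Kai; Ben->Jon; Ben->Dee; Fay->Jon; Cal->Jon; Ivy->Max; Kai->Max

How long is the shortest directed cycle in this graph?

For each vertex v, BFS finds the shortest path from v back to v.
The shortest such closed walk is Cal → Ben → Dee → Cal, length 3.

3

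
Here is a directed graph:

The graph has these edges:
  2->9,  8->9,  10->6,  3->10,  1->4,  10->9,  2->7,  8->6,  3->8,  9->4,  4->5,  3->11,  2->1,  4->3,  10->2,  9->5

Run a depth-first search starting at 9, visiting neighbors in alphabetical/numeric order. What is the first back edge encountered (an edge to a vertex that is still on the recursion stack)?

8→9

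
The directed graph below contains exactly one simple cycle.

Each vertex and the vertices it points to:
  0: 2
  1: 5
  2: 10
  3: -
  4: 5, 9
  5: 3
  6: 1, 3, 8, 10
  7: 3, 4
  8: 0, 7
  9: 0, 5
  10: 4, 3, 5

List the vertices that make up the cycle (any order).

0, 2, 4, 9, 10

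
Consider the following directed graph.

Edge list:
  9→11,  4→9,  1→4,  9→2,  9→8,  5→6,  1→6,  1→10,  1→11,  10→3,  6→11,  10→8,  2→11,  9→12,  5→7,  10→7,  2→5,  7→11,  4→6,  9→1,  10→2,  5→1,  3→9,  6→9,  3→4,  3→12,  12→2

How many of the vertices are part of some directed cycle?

9

A vertex is on a directed cycle iff it belongs to a strongly connected component of size ≥ 2 (or has a self-loop).
The vertices on cycles are {1, 2, 3, 4, 5, 6, 9, 10, 12} — 9 in total.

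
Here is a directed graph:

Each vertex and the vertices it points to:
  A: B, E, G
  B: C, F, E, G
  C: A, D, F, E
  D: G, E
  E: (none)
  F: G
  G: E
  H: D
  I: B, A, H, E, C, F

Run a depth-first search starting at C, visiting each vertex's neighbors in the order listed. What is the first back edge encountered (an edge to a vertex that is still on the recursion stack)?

B->C

DFS from C (visiting each vertex's neighbors in the order listed); mark gray on enter, black on exit:
C gray
  A gray
    B gray
      B→C: C is gray → back edge
First back edge: B → C.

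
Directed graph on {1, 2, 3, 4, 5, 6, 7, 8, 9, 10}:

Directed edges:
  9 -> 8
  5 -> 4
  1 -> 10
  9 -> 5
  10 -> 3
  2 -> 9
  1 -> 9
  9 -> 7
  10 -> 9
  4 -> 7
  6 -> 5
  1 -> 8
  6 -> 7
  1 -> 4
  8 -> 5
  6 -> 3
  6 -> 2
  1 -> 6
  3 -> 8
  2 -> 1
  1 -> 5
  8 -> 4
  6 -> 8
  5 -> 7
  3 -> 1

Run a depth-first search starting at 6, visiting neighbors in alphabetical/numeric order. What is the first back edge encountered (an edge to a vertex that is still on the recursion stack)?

DFS from 6 (visiting neighbors in alphabetical/numeric order); mark gray on enter, black on exit:
6 gray
  2 gray
    1 gray
      4 gray
        7 gray
        7 black
      4 black
      5 gray
        5→4: 4 black — skip
        5→7: 7 black — skip
      5 black
      1→6: 6 is gray → back edge
First back edge: 1 → 6.

1→6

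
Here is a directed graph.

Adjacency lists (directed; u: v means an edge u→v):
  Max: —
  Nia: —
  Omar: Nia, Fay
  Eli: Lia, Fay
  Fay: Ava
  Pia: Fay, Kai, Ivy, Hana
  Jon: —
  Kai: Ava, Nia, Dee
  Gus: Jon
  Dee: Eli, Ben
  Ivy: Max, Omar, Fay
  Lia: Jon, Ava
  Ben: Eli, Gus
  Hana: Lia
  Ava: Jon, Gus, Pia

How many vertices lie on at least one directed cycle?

A vertex is on a directed cycle iff it belongs to a strongly connected component of size ≥ 2 (or has a self-loop).
The vertices on cycles are {Ava, Ben, Dee, Eli, Fay, Ivy, Kai, Lia, Pia, Hana, Omar} — 11 in total.

11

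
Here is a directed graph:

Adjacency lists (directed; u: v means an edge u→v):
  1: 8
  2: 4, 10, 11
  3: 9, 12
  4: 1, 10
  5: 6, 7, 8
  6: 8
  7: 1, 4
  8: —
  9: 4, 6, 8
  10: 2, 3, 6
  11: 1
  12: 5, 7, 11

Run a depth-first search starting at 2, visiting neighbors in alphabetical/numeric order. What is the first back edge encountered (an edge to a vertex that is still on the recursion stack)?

10→2

DFS from 2 (visiting neighbors in alphabetical/numeric order); mark gray on enter, black on exit:
2 gray
  4 gray
    1 gray
      8 gray
      8 black
    1 black
    10 gray
      10→2: 2 is gray → back edge
First back edge: 10 → 2.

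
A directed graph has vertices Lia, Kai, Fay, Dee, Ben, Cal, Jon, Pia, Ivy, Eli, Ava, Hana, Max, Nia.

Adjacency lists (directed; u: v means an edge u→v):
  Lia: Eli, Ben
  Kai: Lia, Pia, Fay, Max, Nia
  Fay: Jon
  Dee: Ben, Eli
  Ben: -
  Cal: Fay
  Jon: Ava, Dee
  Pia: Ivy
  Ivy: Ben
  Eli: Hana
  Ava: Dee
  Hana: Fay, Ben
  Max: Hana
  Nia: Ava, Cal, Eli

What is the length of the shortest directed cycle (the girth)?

5

For each vertex v, BFS finds the shortest path from v back to v.
The shortest such closed walk is Hana → Fay → Jon → Dee → Eli → Hana, length 5.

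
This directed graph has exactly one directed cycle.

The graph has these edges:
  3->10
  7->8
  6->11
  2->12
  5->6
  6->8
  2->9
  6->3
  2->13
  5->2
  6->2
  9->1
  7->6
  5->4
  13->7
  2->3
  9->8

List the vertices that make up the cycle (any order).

2, 6, 7, 13

DFS with gray/black marking from 6:
6 gray
  8 gray
  8 black
  11 gray
  11 black
  3 gray
    10 gray
    10 black
  3 black
  2 gray
    9 gray
      9→8: 8 black — skip
      1 gray
      1 black
    9 black
    2→3: 3 black — skip
    13 gray
      7 gray
        7→8: 8 black — skip
        7→6: 6 is gray → back edge
Back edge closes the cycle 6 → 2 → 13 → 7 → 6; its vertices are {2, 6, 7, 13}.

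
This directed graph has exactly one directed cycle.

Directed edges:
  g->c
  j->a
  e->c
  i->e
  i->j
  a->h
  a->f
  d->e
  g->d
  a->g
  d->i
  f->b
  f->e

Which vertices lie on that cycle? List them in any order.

DFS with gray/black marking from i:
i gray
  e gray
    c gray
    c black
  e black
  j gray
    a gray
      g gray
        d gray
          d→i: i is gray → back edge
Back edge closes the cycle i → j → a → g → d → i; its vertices are {a, d, g, i, j}.

a, d, g, i, j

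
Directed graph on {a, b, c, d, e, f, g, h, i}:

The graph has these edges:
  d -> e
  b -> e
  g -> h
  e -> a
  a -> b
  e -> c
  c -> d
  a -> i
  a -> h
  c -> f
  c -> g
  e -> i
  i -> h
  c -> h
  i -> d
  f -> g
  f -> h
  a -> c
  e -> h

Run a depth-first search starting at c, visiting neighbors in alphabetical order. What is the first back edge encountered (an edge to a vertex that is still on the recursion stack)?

b→e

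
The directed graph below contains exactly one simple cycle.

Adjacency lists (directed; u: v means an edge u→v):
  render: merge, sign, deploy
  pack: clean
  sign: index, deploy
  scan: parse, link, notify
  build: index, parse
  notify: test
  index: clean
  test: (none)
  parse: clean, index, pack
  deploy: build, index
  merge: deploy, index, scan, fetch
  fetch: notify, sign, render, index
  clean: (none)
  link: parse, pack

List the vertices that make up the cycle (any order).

DFS with gray/black marking from render:
render gray
  merge gray
    deploy gray
      build gray
        index gray
          clean gray
          clean black
        index black
        parse gray
          parse→clean: clean black — skip
          parse→index: index black — skip
          pack gray
            pack→clean: clean black — skip
          pack black
        parse black
      build black
      deploy→index: index black — skip
    deploy black
    merge→index: index black — skip
    scan gray
      scan→parse: parse black — skip
      link gray
        link→parse: parse black — skip
        link→pack: pack black — skip
      link black
      notify gray
        test gray
        test black
      notify black
    scan black
    fetch gray
      fetch→notify: notify black — skip
      sign gray
        sign→index: index black — skip
        sign→deploy: deploy black — skip
      sign black
      fetch→render: render is gray → back edge
Back edge closes the cycle render → merge → fetch → render; its vertices are {fetch, merge, render}.

fetch, merge, render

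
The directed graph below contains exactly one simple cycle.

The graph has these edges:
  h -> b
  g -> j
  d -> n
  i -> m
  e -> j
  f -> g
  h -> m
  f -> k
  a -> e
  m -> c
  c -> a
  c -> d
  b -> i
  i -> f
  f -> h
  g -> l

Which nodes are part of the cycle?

b, f, h, i

DFS with gray/black marking from i:
i gray
  f gray
    k gray
    k black
    g gray
      j gray
      j black
      l gray
      l black
    g black
    h gray
      b gray
        b→i: i is gray → back edge
Back edge closes the cycle i → f → h → b → i; its vertices are {b, f, h, i}.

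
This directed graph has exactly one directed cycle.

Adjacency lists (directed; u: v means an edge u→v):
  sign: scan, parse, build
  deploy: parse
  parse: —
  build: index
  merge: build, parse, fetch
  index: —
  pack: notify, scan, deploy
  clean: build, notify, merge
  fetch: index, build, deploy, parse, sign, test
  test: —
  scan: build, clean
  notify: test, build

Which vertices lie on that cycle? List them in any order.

scan, sign, clean, fetch, merge

DFS with gray/black marking from scan:
scan gray
  build gray
    index gray
    index black
  build black
  clean gray
    clean→build: build black — skip
    notify gray
      test gray
      test black
      notify→build: build black — skip
    notify black
    merge gray
      merge→build: build black — skip
      parse gray
      parse black
      fetch gray
        fetch→index: index black — skip
        fetch→build: build black — skip
        deploy gray
          deploy→parse: parse black — skip
        deploy black
        fetch→parse: parse black — skip
        sign gray
          sign→scan: scan is gray → back edge
Back edge closes the cycle scan → clean → merge → fetch → sign → scan; its vertices are {scan, sign, clean, fetch, merge}.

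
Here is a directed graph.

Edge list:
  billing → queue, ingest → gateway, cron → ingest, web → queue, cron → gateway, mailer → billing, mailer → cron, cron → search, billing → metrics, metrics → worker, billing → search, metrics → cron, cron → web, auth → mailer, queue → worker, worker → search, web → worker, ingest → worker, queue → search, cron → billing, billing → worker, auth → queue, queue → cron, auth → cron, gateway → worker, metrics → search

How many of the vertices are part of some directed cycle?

5

A vertex is on a directed cycle iff it belongs to a strongly connected component of size ≥ 2 (or has a self-loop).
The vertices on cycles are {web, cron, queue, billing, metrics} — 5 in total.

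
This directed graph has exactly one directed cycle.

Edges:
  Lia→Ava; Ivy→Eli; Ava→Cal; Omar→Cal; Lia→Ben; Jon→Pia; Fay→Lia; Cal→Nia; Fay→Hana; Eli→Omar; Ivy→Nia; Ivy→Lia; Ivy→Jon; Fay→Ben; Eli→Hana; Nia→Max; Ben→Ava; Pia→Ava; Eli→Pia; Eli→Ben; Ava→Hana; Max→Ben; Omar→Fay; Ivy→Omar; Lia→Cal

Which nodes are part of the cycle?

DFS with gray/black marking from Nia:
Nia gray
  Max gray
    Ben gray
      Ava gray
        Cal gray
          Cal→Nia: Nia is gray → back edge
Back edge closes the cycle Nia → Max → Ben → Ava → Cal → Nia; its vertices are {Ava, Ben, Cal, Max, Nia}.

Ava, Ben, Cal, Max, Nia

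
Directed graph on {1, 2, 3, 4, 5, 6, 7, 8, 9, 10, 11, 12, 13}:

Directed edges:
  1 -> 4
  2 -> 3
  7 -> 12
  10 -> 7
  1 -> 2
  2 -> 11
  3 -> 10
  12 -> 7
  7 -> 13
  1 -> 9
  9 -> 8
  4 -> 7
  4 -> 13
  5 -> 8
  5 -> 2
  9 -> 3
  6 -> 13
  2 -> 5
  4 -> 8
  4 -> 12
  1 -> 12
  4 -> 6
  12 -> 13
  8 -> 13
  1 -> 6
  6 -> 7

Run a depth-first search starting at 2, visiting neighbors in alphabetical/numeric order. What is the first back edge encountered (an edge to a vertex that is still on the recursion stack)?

DFS from 2 (visiting neighbors in alphabetical/numeric order); mark gray on enter, black on exit:
2 gray
  3 gray
    10 gray
      7 gray
        12 gray
          12→7: 7 is gray → back edge
First back edge: 12 → 7.

12->7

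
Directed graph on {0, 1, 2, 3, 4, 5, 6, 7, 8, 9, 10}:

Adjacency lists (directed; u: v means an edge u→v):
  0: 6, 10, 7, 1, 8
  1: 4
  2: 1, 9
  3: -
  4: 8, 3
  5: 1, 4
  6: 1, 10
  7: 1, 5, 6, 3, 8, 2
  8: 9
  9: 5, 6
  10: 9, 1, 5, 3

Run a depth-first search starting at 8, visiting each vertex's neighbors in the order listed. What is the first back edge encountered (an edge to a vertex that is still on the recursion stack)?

DFS from 8 (visiting each vertex's neighbors in the order listed); mark gray on enter, black on exit:
8 gray
  9 gray
    5 gray
      1 gray
        4 gray
          4→8: 8 is gray → back edge
First back edge: 4 → 8.

4→8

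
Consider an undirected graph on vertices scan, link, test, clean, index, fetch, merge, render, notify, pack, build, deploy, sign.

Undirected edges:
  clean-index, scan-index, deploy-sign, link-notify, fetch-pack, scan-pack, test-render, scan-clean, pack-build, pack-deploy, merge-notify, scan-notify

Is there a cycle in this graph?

Yes

DFS, tracking each vertex's parent; an edge to a visited non-parent vertex closes a cycle.
Start from merge:
visit merge (parent –)
  visit notify (parent merge)
    notify–merge: parent, skip
    visit link (parent notify)
      link–notify: parent, skip
    visit scan (parent notify)
      visit clean (parent scan)
        clean–scan: parent, skip
        visit index (parent clean)
          index–scan: scan visited and ≠ parent → cycle
Cycle: scan – clean – index – scan.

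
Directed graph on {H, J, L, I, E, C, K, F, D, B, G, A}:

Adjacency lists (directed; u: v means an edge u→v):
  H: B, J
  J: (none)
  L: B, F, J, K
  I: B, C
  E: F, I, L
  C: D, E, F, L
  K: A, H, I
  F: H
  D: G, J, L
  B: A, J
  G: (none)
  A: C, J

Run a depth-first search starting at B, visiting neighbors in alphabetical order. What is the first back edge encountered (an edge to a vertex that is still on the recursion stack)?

L->B

DFS from B (visiting neighbors in alphabetical order); mark gray on enter, black on exit:
B gray
  A gray
    C gray
      D gray
        G gray
        G black
        J gray
        J black
        L gray
          L→B: B is gray → back edge
First back edge: L → B.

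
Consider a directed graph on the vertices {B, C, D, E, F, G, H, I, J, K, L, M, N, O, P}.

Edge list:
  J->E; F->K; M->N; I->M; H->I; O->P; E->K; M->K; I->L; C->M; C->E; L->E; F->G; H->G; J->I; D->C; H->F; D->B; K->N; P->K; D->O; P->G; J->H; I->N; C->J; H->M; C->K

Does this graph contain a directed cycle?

No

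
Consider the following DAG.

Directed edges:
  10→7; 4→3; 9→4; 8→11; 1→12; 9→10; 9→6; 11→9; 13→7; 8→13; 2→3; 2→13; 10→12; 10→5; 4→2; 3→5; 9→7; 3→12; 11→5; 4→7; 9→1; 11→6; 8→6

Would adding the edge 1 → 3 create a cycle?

No

Adding 1→3 creates a cycle iff 3 can already reach 1.
Explore from 3: no path reaches 1. The graph stays acyclic.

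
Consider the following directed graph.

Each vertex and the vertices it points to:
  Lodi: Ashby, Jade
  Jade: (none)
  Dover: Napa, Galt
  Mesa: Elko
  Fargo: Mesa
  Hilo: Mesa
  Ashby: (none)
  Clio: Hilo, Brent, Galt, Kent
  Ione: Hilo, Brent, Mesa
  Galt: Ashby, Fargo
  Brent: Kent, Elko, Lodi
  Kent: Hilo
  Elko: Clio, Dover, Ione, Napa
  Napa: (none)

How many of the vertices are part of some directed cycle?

A vertex is on a directed cycle iff it belongs to a strongly connected component of size ≥ 2 (or has a self-loop).
The vertices on cycles are {Clio, Elko, Galt, Hilo, Ione, Kent, Mesa, Brent, Dover, Fargo} — 10 in total.

10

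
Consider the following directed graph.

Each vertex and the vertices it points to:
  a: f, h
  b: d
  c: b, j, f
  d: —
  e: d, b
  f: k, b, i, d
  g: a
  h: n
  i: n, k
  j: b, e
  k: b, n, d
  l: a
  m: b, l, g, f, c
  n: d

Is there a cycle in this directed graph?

No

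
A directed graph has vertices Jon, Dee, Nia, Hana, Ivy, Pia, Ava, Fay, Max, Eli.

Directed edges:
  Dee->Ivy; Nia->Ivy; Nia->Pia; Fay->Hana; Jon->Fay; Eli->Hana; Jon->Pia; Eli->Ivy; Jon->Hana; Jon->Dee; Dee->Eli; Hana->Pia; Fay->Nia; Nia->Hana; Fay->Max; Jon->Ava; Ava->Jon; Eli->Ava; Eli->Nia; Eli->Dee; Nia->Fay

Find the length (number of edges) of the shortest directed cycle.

For each vertex v, BFS finds the shortest path from v back to v.
The shortest such closed walk is Dee → Eli → Dee, length 2.

2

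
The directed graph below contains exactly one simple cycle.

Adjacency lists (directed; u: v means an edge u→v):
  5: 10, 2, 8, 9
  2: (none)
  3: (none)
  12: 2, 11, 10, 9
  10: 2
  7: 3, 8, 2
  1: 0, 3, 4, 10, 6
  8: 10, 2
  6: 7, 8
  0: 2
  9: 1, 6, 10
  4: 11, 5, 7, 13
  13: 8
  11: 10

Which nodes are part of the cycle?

1, 4, 5, 9

DFS with gray/black marking from 9:
9 gray
  1 gray
    0 gray
      2 gray
      2 black
    0 black
    3 gray
    3 black
    4 gray
      11 gray
        10 gray
          10→2: 2 black — skip
        10 black
      11 black
      5 gray
        5→10: 10 black — skip
        5→2: 2 black — skip
        8 gray
          8→10: 10 black — skip
          8→2: 2 black — skip
        8 black
        5→9: 9 is gray → back edge
Back edge closes the cycle 9 → 1 → 4 → 5 → 9; its vertices are {1, 4, 5, 9}.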